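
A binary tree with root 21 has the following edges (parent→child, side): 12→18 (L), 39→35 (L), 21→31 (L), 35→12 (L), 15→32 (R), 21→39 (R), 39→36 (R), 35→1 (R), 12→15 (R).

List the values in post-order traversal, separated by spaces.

31 18 32 15 12 1 35 36 39 21

Post-order visits the left subtree, then the right subtree, then the node.
At 21: go left to 31.
  31 is a leaf — visit 31.
At 21: go right to 39.
  At 39: go left to 35.
    At 35: go left to 12.
      At 12: go left to 18.
        18 is a leaf — visit 18.
      At 12: go right to 15.
        At 15: no left child.
        At 15: go right to 32.
          32 is a leaf — visit 32.
        Visit 15.
      Visit 12.
    At 35: go right to 1.
      1 is a leaf — visit 1.
    Visit 35.
  At 39: go right to 36.
    36 is a leaf — visit 36.
  Visit 39.
Visit 21.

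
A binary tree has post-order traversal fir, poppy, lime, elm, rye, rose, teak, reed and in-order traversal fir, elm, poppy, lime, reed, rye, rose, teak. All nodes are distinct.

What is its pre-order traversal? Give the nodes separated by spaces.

The last element of post-order is the root; it splits in-order into left and right subtrees.
Root reed: left subtree has 4 nodes {fir, elm, poppy, lime}, right has 3 {rye, rose, teak}.
  Root elm: left subtree has 1 node {fir}, right has 2 {poppy, lime}.
    Root lime: left subtree has 1 node {poppy}, right has 0 { }.
  Root teak: left subtree has 2 nodes {rye, rose}, right has 0 { }.
    Root rose: left subtree has 1 node {rye}, right has 0 { }.

reed elm fir lime poppy teak rose rye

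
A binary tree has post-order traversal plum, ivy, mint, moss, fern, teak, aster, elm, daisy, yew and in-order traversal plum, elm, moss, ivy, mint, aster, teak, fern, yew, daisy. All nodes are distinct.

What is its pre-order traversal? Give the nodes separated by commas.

yew, elm, plum, aster, moss, mint, ivy, teak, fern, daisy

The last element of post-order is the root; it splits in-order into left and right subtrees.
Root yew: left subtree has 8 nodes {plum, elm, moss, ivy, mint, aster, teak, fern}, right has 1 {daisy}.
  Root elm: left subtree has 1 node {plum}, right has 6 {moss, ivy, mint, aster, teak, fern}.
    Root aster: left subtree has 3 nodes {moss, ivy, mint}, right has 2 {teak, fern}.
      Root moss: left subtree has 0 nodes { }, right has 2 {ivy, mint}.
        Root mint: left subtree has 1 node {ivy}, right has 0 { }.
      Root teak: left subtree has 0 nodes { }, right has 1 {fern}.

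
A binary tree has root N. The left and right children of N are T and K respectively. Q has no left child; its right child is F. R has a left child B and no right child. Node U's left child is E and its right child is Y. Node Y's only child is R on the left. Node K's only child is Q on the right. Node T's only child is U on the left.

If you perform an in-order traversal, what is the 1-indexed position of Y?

In-order visits the left subtree, then the node, then the right subtree.
At N: go left to T.
  At T: go left to U.
    At U: go left to E.
      E is a leaf — visit E.
    Visit U.
    At U: go right to Y.
      At Y: go left to R.
        At R: go left to B.
          B is a leaf — visit B.
        Visit R.
        At R: no right child.
      Visit Y.
      At Y: no right child.
  Visit T.
  At T: no right child.
Visit N.
At N: go right to K.
  At K: no left child.
  Visit K.
  At K: go right to Q.
    At Q: no left child.
    Visit Q.
    At Q: go right to F.
      F is a leaf — visit F.
Full in-order sequence: E, U, B, R, Y, T, N, K, Q, F.

5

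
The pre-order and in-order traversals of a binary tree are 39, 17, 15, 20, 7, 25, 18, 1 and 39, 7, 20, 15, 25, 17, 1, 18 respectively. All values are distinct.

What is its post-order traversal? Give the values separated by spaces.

The first element of pre-order is the root; it splits in-order into left and right subtrees.
Root 39: left subtree has 0 nodes { }, right has 7 {7, 20, 15, 25, 17, 1, 18}.
  Root 17: left subtree has 4 nodes {7, 20, 15, 25}, right has 2 {1, 18}.
    Root 15: left subtree has 2 nodes {7, 20}, right has 1 {25}.
      Root 20: left subtree has 1 node {7}, right has 0 { }.
    Root 18: left subtree has 1 node {1}, right has 0 { }.

7 20 25 15 1 18 17 39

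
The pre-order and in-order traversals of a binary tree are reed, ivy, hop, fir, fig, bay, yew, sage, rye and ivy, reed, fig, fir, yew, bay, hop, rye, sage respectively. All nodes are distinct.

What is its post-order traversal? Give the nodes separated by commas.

ivy, fig, yew, bay, fir, rye, sage, hop, reed

The first element of pre-order is the root; it splits in-order into left and right subtrees.
Root reed: left subtree has 1 node {ivy}, right has 7 {fig, fir, yew, bay, hop, rye, sage}.
  Root hop: left subtree has 4 nodes {fig, fir, yew, bay}, right has 2 {rye, sage}.
    Root fir: left subtree has 1 node {fig}, right has 2 {yew, bay}.
      Root bay: left subtree has 1 node {yew}, right has 0 { }.
    Root sage: left subtree has 1 node {rye}, right has 0 { }.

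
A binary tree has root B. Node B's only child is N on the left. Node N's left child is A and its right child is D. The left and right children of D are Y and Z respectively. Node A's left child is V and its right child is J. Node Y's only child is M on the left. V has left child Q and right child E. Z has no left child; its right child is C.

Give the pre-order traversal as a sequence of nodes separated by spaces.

B N A V Q E J D Y M Z C

Pre-order visits the node, then its left subtree, then its right subtree.
Visit B.
At B: go left to N.
  Visit N.
  At N: go left to A.
    Visit A.
    At A: go left to V.
      Visit V.
      At V: go left to Q.
        Q is a leaf — visit Q.
      At V: go right to E.
        E is a leaf — visit E.
    At A: go right to J.
      J is a leaf — visit J.
  At N: go right to D.
    Visit D.
    At D: go left to Y.
      Visit Y.
      At Y: go left to M.
        M is a leaf — visit M.
      At Y: no right child.
    At D: go right to Z.
      Visit Z.
      At Z: no left child.
      At Z: go right to C.
        C is a leaf — visit C.
At B: no right child.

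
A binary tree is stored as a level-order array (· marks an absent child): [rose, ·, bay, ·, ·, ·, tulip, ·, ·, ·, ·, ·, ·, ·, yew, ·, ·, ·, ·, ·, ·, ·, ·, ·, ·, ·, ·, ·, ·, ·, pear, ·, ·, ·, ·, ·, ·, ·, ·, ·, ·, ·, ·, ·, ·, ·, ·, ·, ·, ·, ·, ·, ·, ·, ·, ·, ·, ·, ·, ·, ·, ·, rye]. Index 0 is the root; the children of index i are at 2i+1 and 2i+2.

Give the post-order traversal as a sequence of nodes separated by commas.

Post-order visits the left subtree, then the right subtree, then the node.
At rose: no left child.
At rose: go right to bay.
  At bay: no left child.
  At bay: go right to tulip.
    At tulip: no left child.
    At tulip: go right to yew.
      At yew: no left child.
      At yew: go right to pear.
        At pear: no left child.
        At pear: go right to rye.
          rye is a leaf — visit rye.
        Visit pear.
      Visit yew.
    Visit tulip.
  Visit bay.
Visit rose.

rye, pear, yew, tulip, bay, rose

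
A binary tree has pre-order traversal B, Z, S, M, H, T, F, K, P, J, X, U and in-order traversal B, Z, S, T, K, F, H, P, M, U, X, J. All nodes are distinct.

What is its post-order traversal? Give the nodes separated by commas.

K, F, T, P, H, U, X, J, M, S, Z, B

The first element of pre-order is the root; it splits in-order into left and right subtrees.
Root B: left subtree has 0 nodes { }, right has 11 {Z, S, T, K, F, H, P, M, U, X, J}.
  Root Z: left subtree has 0 nodes { }, right has 10 {S, T, K, F, H, P, M, U, X, J}.
    Root S: left subtree has 0 nodes { }, right has 9 {T, K, F, H, P, M, U, X, J}.
      Root M: left subtree has 5 nodes {T, K, F, H, P}, right has 3 {U, X, J}.
        Root H: left subtree has 3 nodes {T, K, F}, right has 1 {P}.
          Root T: left subtree has 0 nodes { }, right has 2 {K, F}.
            Root F: left subtree has 1 node {K}, right has 0 { }.
        Root J: left subtree has 2 nodes {U, X}, right has 0 { }.
          Root X: left subtree has 1 node {U}, right has 0 { }.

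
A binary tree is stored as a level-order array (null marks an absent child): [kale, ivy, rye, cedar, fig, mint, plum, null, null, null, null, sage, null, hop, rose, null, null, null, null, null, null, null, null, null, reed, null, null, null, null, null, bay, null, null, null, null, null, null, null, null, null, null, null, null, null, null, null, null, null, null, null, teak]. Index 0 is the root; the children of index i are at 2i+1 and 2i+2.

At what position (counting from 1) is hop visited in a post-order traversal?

8

Post-order visits the left subtree, then the right subtree, then the node.
At kale: go left to ivy.
  At ivy: go left to cedar.
    cedar is a leaf — visit cedar.
  At ivy: go right to fig.
    fig is a leaf — visit fig.
  Visit ivy.
At kale: go right to rye.
  At rye: go left to mint.
    At mint: go left to sage.
      At sage: no left child.
      At sage: go right to reed.
        At reed: no left child.
        At reed: go right to teak.
          teak is a leaf — visit teak.
        Visit reed.
      Visit sage.
    At mint: no right child.
    Visit mint.
  At rye: go right to plum.
    At plum: go left to hop.
      hop is a leaf — visit hop.
    At plum: go right to rose.
      At rose: no left child.
      At rose: go right to bay.
        bay is a leaf — visit bay.
      Visit rose.
    Visit plum.
  Visit rye.
Visit kale.
Full post-order sequence: cedar, fig, ivy, teak, reed, sage, mint, hop, bay, rose, plum, rye, kale.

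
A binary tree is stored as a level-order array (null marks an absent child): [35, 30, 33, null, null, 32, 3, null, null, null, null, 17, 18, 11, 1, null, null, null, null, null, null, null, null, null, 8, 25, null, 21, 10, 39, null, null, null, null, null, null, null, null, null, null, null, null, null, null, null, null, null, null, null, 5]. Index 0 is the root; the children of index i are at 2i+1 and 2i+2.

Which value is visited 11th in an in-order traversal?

In-order visits the left subtree, then the node, then the right subtree.
At 35: go left to 30.
  30 is a leaf — visit 30.
Visit 35.
At 35: go right to 33.
  At 33: go left to 32.
    At 32: go left to 17.
      At 17: no left child.
      Visit 17.
      At 17: go right to 8.
        At 8: go left to 5.
          5 is a leaf — visit 5.
        Visit 8.
        At 8: no right child.
    Visit 32.
    At 32: go right to 18.
      At 18: go left to 25.
        25 is a leaf — visit 25.
      Visit 18.
      At 18: no right child.
  Visit 33.
  At 33: go right to 3.
    At 3: go left to 11.
      At 11: go left to 21.
        21 is a leaf — visit 21.
      Visit 11.
      At 11: go right to 10.
        10 is a leaf — visit 10.
    Visit 3.
    At 3: go right to 1.
      At 1: go left to 39.
        39 is a leaf — visit 39.
      Visit 1.
      At 1: no right child.
Full in-order sequence: 30, 35, 17, 5, 8, 32, 25, 18, 33, 21, 11, 10, 3, 39, 1.

11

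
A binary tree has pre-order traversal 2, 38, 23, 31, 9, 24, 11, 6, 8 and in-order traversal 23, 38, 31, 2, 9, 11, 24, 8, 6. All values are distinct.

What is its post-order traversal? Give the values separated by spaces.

23 31 38 11 8 6 24 9 2

The first element of pre-order is the root; it splits in-order into left and right subtrees.
Root 2: left subtree has 3 nodes {23, 38, 31}, right has 5 {9, 11, 24, 8, 6}.
  Root 38: left subtree has 1 node {23}, right has 1 {31}.
  Root 9: left subtree has 0 nodes { }, right has 4 {11, 24, 8, 6}.
    Root 24: left subtree has 1 node {11}, right has 2 {8, 6}.
      Root 6: left subtree has 1 node {8}, right has 0 { }.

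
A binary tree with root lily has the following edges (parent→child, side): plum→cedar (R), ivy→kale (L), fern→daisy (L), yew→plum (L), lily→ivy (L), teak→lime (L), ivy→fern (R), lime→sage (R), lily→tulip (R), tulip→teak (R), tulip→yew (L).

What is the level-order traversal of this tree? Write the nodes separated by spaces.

lily ivy tulip kale fern yew teak daisy plum lime cedar sage

Level-order visits nodes level by level from the root, left to right within each level.
Level 0: lily
Level 1: ivy, tulip
Level 2: kale, fern, yew, teak
Level 3: daisy, plum, lime
Level 4: cedar, sage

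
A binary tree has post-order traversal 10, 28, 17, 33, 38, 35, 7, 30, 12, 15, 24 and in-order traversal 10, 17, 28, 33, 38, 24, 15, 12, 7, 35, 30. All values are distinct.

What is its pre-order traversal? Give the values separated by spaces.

The last element of post-order is the root; it splits in-order into left and right subtrees.
Root 24: left subtree has 5 nodes {10, 17, 28, 33, 38}, right has 5 {15, 12, 7, 35, 30}.
  Root 38: left subtree has 4 nodes {10, 17, 28, 33}, right has 0 { }.
    Root 33: left subtree has 3 nodes {10, 17, 28}, right has 0 { }.
      Root 17: left subtree has 1 node {10}, right has 1 {28}.
  Root 15: left subtree has 0 nodes { }, right has 4 {12, 7, 35, 30}.
    Root 12: left subtree has 0 nodes { }, right has 3 {7, 35, 30}.
      Root 30: left subtree has 2 nodes {7, 35}, right has 0 { }.
        Root 7: left subtree has 0 nodes { }, right has 1 {35}.

24 38 33 17 10 28 15 12 30 7 35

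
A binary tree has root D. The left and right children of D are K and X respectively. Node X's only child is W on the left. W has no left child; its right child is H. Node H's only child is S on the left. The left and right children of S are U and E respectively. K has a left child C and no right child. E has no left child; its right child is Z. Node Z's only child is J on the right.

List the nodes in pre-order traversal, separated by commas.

D, K, C, X, W, H, S, U, E, Z, J

Pre-order visits the node, then its left subtree, then its right subtree.
Visit D.
At D: go left to K.
  Visit K.
  At K: go left to C.
    C is a leaf — visit C.
  At K: no right child.
At D: go right to X.
  Visit X.
  At X: go left to W.
    Visit W.
    At W: no left child.
    At W: go right to H.
      Visit H.
      At H: go left to S.
        Visit S.
        At S: go left to U.
          U is a leaf — visit U.
        At S: go right to E.
          Visit E.
          At E: no left child.
          At E: go right to Z.
            Visit Z.
            At Z: no left child.
            At Z: go right to J.
              J is a leaf — visit J.
      At H: no right child.
  At X: no right child.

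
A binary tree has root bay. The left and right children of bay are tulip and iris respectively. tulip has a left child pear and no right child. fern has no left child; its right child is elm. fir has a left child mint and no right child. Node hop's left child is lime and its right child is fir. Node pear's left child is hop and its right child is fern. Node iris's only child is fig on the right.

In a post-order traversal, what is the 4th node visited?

hop

Post-order visits the left subtree, then the right subtree, then the node.
At bay: go left to tulip.
  At tulip: go left to pear.
    At pear: go left to hop.
      At hop: go left to lime.
        lime is a leaf — visit lime.
      At hop: go right to fir.
        At fir: go left to mint.
          mint is a leaf — visit mint.
        At fir: no right child.
        Visit fir.
      Visit hop.
    At pear: go right to fern.
      At fern: no left child.
      At fern: go right to elm.
        elm is a leaf — visit elm.
      Visit fern.
    Visit pear.
  At tulip: no right child.
  Visit tulip.
At bay: go right to iris.
  At iris: no left child.
  At iris: go right to fig.
    fig is a leaf — visit fig.
  Visit iris.
Visit bay.
Full post-order sequence: lime, mint, fir, hop, elm, fern, pear, tulip, fig, iris, bay.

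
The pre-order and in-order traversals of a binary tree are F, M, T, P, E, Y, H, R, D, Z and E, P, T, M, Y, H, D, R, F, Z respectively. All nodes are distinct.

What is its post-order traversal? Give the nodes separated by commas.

The first element of pre-order is the root; it splits in-order into left and right subtrees.
Root F: left subtree has 8 nodes {E, P, T, M, Y, H, D, R}, right has 1 {Z}.
  Root M: left subtree has 3 nodes {E, P, T}, right has 4 {Y, H, D, R}.
    Root T: left subtree has 2 nodes {E, P}, right has 0 { }.
      Root P: left subtree has 1 node {E}, right has 0 { }.
    Root Y: left subtree has 0 nodes { }, right has 3 {H, D, R}.
      Root H: left subtree has 0 nodes { }, right has 2 {D, R}.
        Root R: left subtree has 1 node {D}, right has 0 { }.

E, P, T, D, R, H, Y, M, Z, F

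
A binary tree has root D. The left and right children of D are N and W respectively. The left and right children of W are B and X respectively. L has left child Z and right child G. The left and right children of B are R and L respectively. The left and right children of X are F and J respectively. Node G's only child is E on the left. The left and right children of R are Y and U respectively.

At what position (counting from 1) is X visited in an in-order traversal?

In-order visits the left subtree, then the node, then the right subtree.
At D: go left to N.
  N is a leaf — visit N.
Visit D.
At D: go right to W.
  At W: go left to B.
    At B: go left to R.
      At R: go left to Y.
        Y is a leaf — visit Y.
      Visit R.
      At R: go right to U.
        U is a leaf — visit U.
    Visit B.
    At B: go right to L.
      At L: go left to Z.
        Z is a leaf — visit Z.
      Visit L.
      At L: go right to G.
        At G: go left to E.
          E is a leaf — visit E.
        Visit G.
        At G: no right child.
  Visit W.
  At W: go right to X.
    At X: go left to F.
      F is a leaf — visit F.
    Visit X.
    At X: go right to J.
      J is a leaf — visit J.
Full in-order sequence: N, D, Y, R, U, B, Z, L, E, G, W, F, X, J.

13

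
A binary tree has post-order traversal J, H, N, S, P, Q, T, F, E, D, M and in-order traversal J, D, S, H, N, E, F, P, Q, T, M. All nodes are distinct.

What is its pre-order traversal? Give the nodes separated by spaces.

M D J E S N H F T Q P

The last element of post-order is the root; it splits in-order into left and right subtrees.
Root M: left subtree has 10 nodes {J, D, S, H, N, E, F, P, Q, T}, right has 0 { }.
  Root D: left subtree has 1 node {J}, right has 8 {S, H, N, E, F, P, Q, T}.
    Root E: left subtree has 3 nodes {S, H, N}, right has 4 {F, P, Q, T}.
      Root S: left subtree has 0 nodes { }, right has 2 {H, N}.
        Root N: left subtree has 1 node {H}, right has 0 { }.
      Root F: left subtree has 0 nodes { }, right has 3 {P, Q, T}.
        Root T: left subtree has 2 nodes {P, Q}, right has 0 { }.
          Root Q: left subtree has 1 node {P}, right has 0 { }.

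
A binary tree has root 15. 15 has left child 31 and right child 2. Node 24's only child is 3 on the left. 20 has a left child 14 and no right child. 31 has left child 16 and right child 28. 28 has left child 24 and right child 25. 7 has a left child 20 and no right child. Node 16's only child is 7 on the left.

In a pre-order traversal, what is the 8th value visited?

24

Pre-order visits the node, then its left subtree, then its right subtree.
Visit 15.
At 15: go left to 31.
  Visit 31.
  At 31: go left to 16.
    Visit 16.
    At 16: go left to 7.
      Visit 7.
      At 7: go left to 20.
        Visit 20.
        At 20: go left to 14.
          14 is a leaf — visit 14.
        At 20: no right child.
      At 7: no right child.
    At 16: no right child.
  At 31: go right to 28.
    Visit 28.
    At 28: go left to 24.
      Visit 24.
      At 24: go left to 3.
        3 is a leaf — visit 3.
      At 24: no right child.
    At 28: go right to 25.
      25 is a leaf — visit 25.
At 15: go right to 2.
  2 is a leaf — visit 2.
Full pre-order sequence: 15, 31, 16, 7, 20, 14, 28, 24, 3, 25, 2.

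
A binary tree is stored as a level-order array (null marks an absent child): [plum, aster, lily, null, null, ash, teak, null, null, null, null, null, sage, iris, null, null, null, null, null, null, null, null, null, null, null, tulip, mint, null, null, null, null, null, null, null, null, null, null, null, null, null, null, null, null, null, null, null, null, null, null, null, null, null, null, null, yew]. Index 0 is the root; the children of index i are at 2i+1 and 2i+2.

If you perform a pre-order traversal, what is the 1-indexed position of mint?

Pre-order visits the node, then its left subtree, then its right subtree.
Visit plum.
At plum: go left to aster.
  aster is a leaf — visit aster.
At plum: go right to lily.
  Visit lily.
  At lily: go left to ash.
    Visit ash.
    At ash: no left child.
    At ash: go right to sage.
      Visit sage.
      At sage: go left to tulip.
        tulip is a leaf — visit tulip.
      At sage: go right to mint.
        Visit mint.
        At mint: no left child.
        At mint: go right to yew.
          yew is a leaf — visit yew.
  At lily: go right to teak.
    Visit teak.
    At teak: go left to iris.
      iris is a leaf — visit iris.
    At teak: no right child.
Full pre-order sequence: plum, aster, lily, ash, sage, tulip, mint, yew, teak, iris.

7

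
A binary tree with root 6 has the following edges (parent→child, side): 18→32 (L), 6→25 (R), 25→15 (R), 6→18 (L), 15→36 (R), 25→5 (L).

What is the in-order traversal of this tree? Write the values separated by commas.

In-order visits the left subtree, then the node, then the right subtree.
At 6: go left to 18.
  At 18: go left to 32.
    32 is a leaf — visit 32.
  Visit 18.
  At 18: no right child.
Visit 6.
At 6: go right to 25.
  At 25: go left to 5.
    5 is a leaf — visit 5.
  Visit 25.
  At 25: go right to 15.
    At 15: no left child.
    Visit 15.
    At 15: go right to 36.
      36 is a leaf — visit 36.

32, 18, 6, 5, 25, 15, 36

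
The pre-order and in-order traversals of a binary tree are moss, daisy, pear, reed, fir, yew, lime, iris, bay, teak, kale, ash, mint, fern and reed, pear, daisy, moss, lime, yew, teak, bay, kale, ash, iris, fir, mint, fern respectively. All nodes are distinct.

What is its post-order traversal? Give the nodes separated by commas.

The first element of pre-order is the root; it splits in-order into left and right subtrees.
Root moss: left subtree has 3 nodes {reed, pear, daisy}, right has 10 {lime, yew, teak, bay, kale, ash, iris, fir, mint, fern}.
  Root daisy: left subtree has 2 nodes {reed, pear}, right has 0 { }.
    Root pear: left subtree has 1 node {reed}, right has 0 { }.
  Root fir: left subtree has 7 nodes {lime, yew, teak, bay, kale, ash, iris}, right has 2 {mint, fern}.
    Root yew: left subtree has 1 node {lime}, right has 5 {teak, bay, kale, ash, iris}.
      Root iris: left subtree has 4 nodes {teak, bay, kale, ash}, right has 0 { }.
        Root bay: left subtree has 1 node {teak}, right has 2 {kale, ash}.
          Root kale: left subtree has 0 nodes { }, right has 1 {ash}.
    Root mint: left subtree has 0 nodes { }, right has 1 {fern}.

reed, pear, daisy, lime, teak, ash, kale, bay, iris, yew, fern, mint, fir, moss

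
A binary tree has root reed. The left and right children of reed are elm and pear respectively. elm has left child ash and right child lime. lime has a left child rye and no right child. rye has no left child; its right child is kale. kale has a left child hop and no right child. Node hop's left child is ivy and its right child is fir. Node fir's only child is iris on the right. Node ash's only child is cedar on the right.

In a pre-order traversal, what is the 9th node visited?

ivy

Pre-order visits the node, then its left subtree, then its right subtree.
Visit reed.
At reed: go left to elm.
  Visit elm.
  At elm: go left to ash.
    Visit ash.
    At ash: no left child.
    At ash: go right to cedar.
      cedar is a leaf — visit cedar.
  At elm: go right to lime.
    Visit lime.
    At lime: go left to rye.
      Visit rye.
      At rye: no left child.
      At rye: go right to kale.
        Visit kale.
        At kale: go left to hop.
          Visit hop.
          At hop: go left to ivy.
            ivy is a leaf — visit ivy.
          At hop: go right to fir.
            Visit fir.
            At fir: no left child.
            At fir: go right to iris.
              iris is a leaf — visit iris.
        At kale: no right child.
    At lime: no right child.
At reed: go right to pear.
  pear is a leaf — visit pear.
Full pre-order sequence: reed, elm, ash, cedar, lime, rye, kale, hop, ivy, fir, iris, pear.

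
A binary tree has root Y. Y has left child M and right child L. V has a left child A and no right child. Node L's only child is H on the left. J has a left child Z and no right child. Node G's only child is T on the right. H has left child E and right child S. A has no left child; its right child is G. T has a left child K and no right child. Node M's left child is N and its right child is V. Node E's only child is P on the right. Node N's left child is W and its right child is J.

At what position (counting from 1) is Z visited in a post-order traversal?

2

Post-order visits the left subtree, then the right subtree, then the node.
At Y: go left to M.
  At M: go left to N.
    At N: go left to W.
      W is a leaf — visit W.
    At N: go right to J.
      At J: go left to Z.
        Z is a leaf — visit Z.
      At J: no right child.
      Visit J.
    Visit N.
  At M: go right to V.
    At V: go left to A.
      At A: no left child.
      At A: go right to G.
        At G: no left child.
        At G: go right to T.
          At T: go left to K.
            K is a leaf — visit K.
          At T: no right child.
          Visit T.
        Visit G.
      Visit A.
    At V: no right child.
    Visit V.
  Visit M.
At Y: go right to L.
  At L: go left to H.
    At H: go left to E.
      At E: no left child.
      At E: go right to P.
        P is a leaf — visit P.
      Visit E.
    At H: go right to S.
      S is a leaf — visit S.
    Visit H.
  At L: no right child.
  Visit L.
Visit Y.
Full post-order sequence: W, Z, J, N, K, T, G, A, V, M, P, E, S, H, L, Y.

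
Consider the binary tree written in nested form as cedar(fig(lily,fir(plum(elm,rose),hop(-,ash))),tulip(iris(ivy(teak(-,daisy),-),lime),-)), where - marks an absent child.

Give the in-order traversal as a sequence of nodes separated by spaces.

In-order visits the left subtree, then the node, then the right subtree.
At cedar: go left to fig.
  At fig: go left to lily.
    lily is a leaf — visit lily.
  Visit fig.
  At fig: go right to fir.
    At fir: go left to plum.
      At plum: go left to elm.
        elm is a leaf — visit elm.
      Visit plum.
      At plum: go right to rose.
        rose is a leaf — visit rose.
    Visit fir.
    At fir: go right to hop.
      At hop: no left child.
      Visit hop.
      At hop: go right to ash.
        ash is a leaf — visit ash.
Visit cedar.
At cedar: go right to tulip.
  At tulip: go left to iris.
    At iris: go left to ivy.
      At ivy: go left to teak.
        At teak: no left child.
        Visit teak.
        At teak: go right to daisy.
          daisy is a leaf — visit daisy.
      Visit ivy.
      At ivy: no right child.
    Visit iris.
    At iris: go right to lime.
      lime is a leaf — visit lime.
  Visit tulip.
  At tulip: no right child.

lily fig elm plum rose fir hop ash cedar teak daisy ivy iris lime tulip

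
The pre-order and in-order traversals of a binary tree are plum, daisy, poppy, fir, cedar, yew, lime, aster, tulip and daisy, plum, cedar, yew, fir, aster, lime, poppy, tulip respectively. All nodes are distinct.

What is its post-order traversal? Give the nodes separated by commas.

daisy, yew, cedar, aster, lime, fir, tulip, poppy, plum

The first element of pre-order is the root; it splits in-order into left and right subtrees.
Root plum: left subtree has 1 node {daisy}, right has 7 {cedar, yew, fir, aster, lime, poppy, tulip}.
  Root poppy: left subtree has 5 nodes {cedar, yew, fir, aster, lime}, right has 1 {tulip}.
    Root fir: left subtree has 2 nodes {cedar, yew}, right has 2 {aster, lime}.
      Root cedar: left subtree has 0 nodes { }, right has 1 {yew}.
      Root lime: left subtree has 1 node {aster}, right has 0 { }.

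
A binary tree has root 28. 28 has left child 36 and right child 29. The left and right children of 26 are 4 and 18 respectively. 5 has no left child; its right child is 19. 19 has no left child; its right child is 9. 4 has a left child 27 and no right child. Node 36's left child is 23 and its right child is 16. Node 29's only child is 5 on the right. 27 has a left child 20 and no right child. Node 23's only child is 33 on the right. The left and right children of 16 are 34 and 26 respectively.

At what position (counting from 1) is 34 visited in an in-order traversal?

4

In-order visits the left subtree, then the node, then the right subtree.
At 28: go left to 36.
  At 36: go left to 23.
    At 23: no left child.
    Visit 23.
    At 23: go right to 33.
      33 is a leaf — visit 33.
  Visit 36.
  At 36: go right to 16.
    At 16: go left to 34.
      34 is a leaf — visit 34.
    Visit 16.
    At 16: go right to 26.
      At 26: go left to 4.
        At 4: go left to 27.
          At 27: go left to 20.
            20 is a leaf — visit 20.
          Visit 27.
          At 27: no right child.
        Visit 4.
        At 4: no right child.
      Visit 26.
      At 26: go right to 18.
        18 is a leaf — visit 18.
Visit 28.
At 28: go right to 29.
  At 29: no left child.
  Visit 29.
  At 29: go right to 5.
    At 5: no left child.
    Visit 5.
    At 5: go right to 19.
      At 19: no left child.
      Visit 19.
      At 19: go right to 9.
        9 is a leaf — visit 9.
Full in-order sequence: 23, 33, 36, 34, 16, 20, 27, 4, 26, 18, 28, 29, 5, 19, 9.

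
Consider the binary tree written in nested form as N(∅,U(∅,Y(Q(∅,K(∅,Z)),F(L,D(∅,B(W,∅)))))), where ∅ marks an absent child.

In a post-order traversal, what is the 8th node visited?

Post-order visits the left subtree, then the right subtree, then the node.
At N: no left child.
At N: go right to U.
  At U: no left child.
  At U: go right to Y.
    At Y: go left to Q.
      At Q: no left child.
      At Q: go right to K.
        At K: no left child.
        At K: go right to Z.
          Z is a leaf — visit Z.
        Visit K.
      Visit Q.
    At Y: go right to F.
      At F: go left to L.
        L is a leaf — visit L.
      At F: go right to D.
        At D: no left child.
        At D: go right to B.
          At B: go left to W.
            W is a leaf — visit W.
          At B: no right child.
          Visit B.
        Visit D.
      Visit F.
    Visit Y.
  Visit U.
Visit N.
Full post-order sequence: Z, K, Q, L, W, B, D, F, Y, U, N.

F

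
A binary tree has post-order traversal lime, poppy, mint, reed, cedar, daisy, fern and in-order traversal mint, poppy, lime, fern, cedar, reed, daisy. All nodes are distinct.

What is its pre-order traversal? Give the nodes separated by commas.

fern, mint, poppy, lime, daisy, cedar, reed

The last element of post-order is the root; it splits in-order into left and right subtrees.
Root fern: left subtree has 3 nodes {mint, poppy, lime}, right has 3 {cedar, reed, daisy}.
  Root mint: left subtree has 0 nodes { }, right has 2 {poppy, lime}.
    Root poppy: left subtree has 0 nodes { }, right has 1 {lime}.
  Root daisy: left subtree has 2 nodes {cedar, reed}, right has 0 { }.
    Root cedar: left subtree has 0 nodes { }, right has 1 {reed}.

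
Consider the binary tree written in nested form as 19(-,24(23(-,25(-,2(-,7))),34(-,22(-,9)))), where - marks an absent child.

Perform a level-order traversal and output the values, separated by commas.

19, 24, 23, 34, 25, 22, 2, 9, 7

Level-order visits nodes level by level from the root, left to right within each level.
Level 0: 19
Level 1: 24
Level 2: 23, 34
Level 3: 25, 22
Level 4: 2, 9
Level 5: 7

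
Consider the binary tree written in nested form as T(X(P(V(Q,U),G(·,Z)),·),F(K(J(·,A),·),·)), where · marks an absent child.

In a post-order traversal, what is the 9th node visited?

Post-order visits the left subtree, then the right subtree, then the node.
At T: go left to X.
  At X: go left to P.
    At P: go left to V.
      At V: go left to Q.
        Q is a leaf — visit Q.
      At V: go right to U.
        U is a leaf — visit U.
      Visit V.
    At P: go right to G.
      At G: no left child.
      At G: go right to Z.
        Z is a leaf — visit Z.
      Visit G.
    Visit P.
  At X: no right child.
  Visit X.
At T: go right to F.
  At F: go left to K.
    At K: go left to J.
      At J: no left child.
      At J: go right to A.
        A is a leaf — visit A.
      Visit J.
    At K: no right child.
    Visit K.
  At F: no right child.
  Visit F.
Visit T.
Full post-order sequence: Q, U, V, Z, G, P, X, A, J, K, F, T.

J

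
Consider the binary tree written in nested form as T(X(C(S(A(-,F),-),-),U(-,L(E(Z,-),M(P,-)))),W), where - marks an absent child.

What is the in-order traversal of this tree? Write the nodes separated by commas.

A, F, S, C, X, U, Z, E, L, P, M, T, W

In-order visits the left subtree, then the node, then the right subtree.
At T: go left to X.
  At X: go left to C.
    At C: go left to S.
      At S: go left to A.
        At A: no left child.
        Visit A.
        At A: go right to F.
          F is a leaf — visit F.
      Visit S.
      At S: no right child.
    Visit C.
    At C: no right child.
  Visit X.
  At X: go right to U.
    At U: no left child.
    Visit U.
    At U: go right to L.
      At L: go left to E.
        At E: go left to Z.
          Z is a leaf — visit Z.
        Visit E.
        At E: no right child.
      Visit L.
      At L: go right to M.
        At M: go left to P.
          P is a leaf — visit P.
        Visit M.
        At M: no right child.
Visit T.
At T: go right to W.
  W is a leaf — visit W.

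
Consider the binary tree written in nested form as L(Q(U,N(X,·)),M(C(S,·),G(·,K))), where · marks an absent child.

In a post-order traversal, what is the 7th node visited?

Post-order visits the left subtree, then the right subtree, then the node.
At L: go left to Q.
  At Q: go left to U.
    U is a leaf — visit U.
  At Q: go right to N.
    At N: go left to X.
      X is a leaf — visit X.
    At N: no right child.
    Visit N.
  Visit Q.
At L: go right to M.
  At M: go left to C.
    At C: go left to S.
      S is a leaf — visit S.
    At C: no right child.
    Visit C.
  At M: go right to G.
    At G: no left child.
    At G: go right to K.
      K is a leaf — visit K.
    Visit G.
  Visit M.
Visit L.
Full post-order sequence: U, X, N, Q, S, C, K, G, M, L.

K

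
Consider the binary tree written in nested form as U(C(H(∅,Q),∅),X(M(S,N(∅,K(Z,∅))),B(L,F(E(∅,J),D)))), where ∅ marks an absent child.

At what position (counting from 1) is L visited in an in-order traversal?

In-order visits the left subtree, then the node, then the right subtree.
At U: go left to C.
  At C: go left to H.
    At H: no left child.
    Visit H.
    At H: go right to Q.
      Q is a leaf — visit Q.
  Visit C.
  At C: no right child.
Visit U.
At U: go right to X.
  At X: go left to M.
    At M: go left to S.
      S is a leaf — visit S.
    Visit M.
    At M: go right to N.
      At N: no left child.
      Visit N.
      At N: go right to K.
        At K: go left to Z.
          Z is a leaf — visit Z.
        Visit K.
        At K: no right child.
  Visit X.
  At X: go right to B.
    At B: go left to L.
      L is a leaf — visit L.
    Visit B.
    At B: go right to F.
      At F: go left to E.
        At E: no left child.
        Visit E.
        At E: go right to J.
          J is a leaf — visit J.
      Visit F.
      At F: go right to D.
        D is a leaf — visit D.
Full in-order sequence: H, Q, C, U, S, M, N, Z, K, X, L, B, E, J, F, D.

11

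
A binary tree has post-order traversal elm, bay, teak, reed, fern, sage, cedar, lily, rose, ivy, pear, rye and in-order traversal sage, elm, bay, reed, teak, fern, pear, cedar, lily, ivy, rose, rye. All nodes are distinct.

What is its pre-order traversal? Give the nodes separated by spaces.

The last element of post-order is the root; it splits in-order into left and right subtrees.
Root rye: left subtree has 11 nodes {sage, elm, bay, reed, teak, fern, pear, cedar, lily, ivy, rose}, right has 0 { }.
  Root pear: left subtree has 6 nodes {sage, elm, bay, reed, teak, fern}, right has 4 {cedar, lily, ivy, rose}.
    Root sage: left subtree has 0 nodes { }, right has 5 {elm, bay, reed, teak, fern}.
      Root fern: left subtree has 4 nodes {elm, bay, reed, teak}, right has 0 { }.
        Root reed: left subtree has 2 nodes {elm, bay}, right has 1 {teak}.
          Root bay: left subtree has 1 node {elm}, right has 0 { }.
    Root ivy: left subtree has 2 nodes {cedar, lily}, right has 1 {rose}.
      Root lily: left subtree has 1 node {cedar}, right has 0 { }.

rye pear sage fern reed bay elm teak ivy lily cedar rose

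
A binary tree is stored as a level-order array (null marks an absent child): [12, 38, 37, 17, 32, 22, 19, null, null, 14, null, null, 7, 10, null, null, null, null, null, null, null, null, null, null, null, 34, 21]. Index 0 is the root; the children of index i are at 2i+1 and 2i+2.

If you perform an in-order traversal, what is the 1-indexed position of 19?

12

In-order visits the left subtree, then the node, then the right subtree.
At 12: go left to 38.
  At 38: go left to 17.
    17 is a leaf — visit 17.
  Visit 38.
  At 38: go right to 32.
    At 32: go left to 14.
      14 is a leaf — visit 14.
    Visit 32.
    At 32: no right child.
Visit 12.
At 12: go right to 37.
  At 37: go left to 22.
    At 22: no left child.
    Visit 22.
    At 22: go right to 7.
      At 7: go left to 34.
        34 is a leaf — visit 34.
      Visit 7.
      At 7: go right to 21.
        21 is a leaf — visit 21.
  Visit 37.
  At 37: go right to 19.
    At 19: go left to 10.
      10 is a leaf — visit 10.
    Visit 19.
    At 19: no right child.
Full in-order sequence: 17, 38, 14, 32, 12, 22, 34, 7, 21, 37, 10, 19.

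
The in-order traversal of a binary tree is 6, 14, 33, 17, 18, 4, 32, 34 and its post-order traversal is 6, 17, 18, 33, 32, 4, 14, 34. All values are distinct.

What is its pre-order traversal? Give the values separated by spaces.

The last element of post-order is the root; it splits in-order into left and right subtrees.
Root 34: left subtree has 7 nodes {6, 14, 33, 17, 18, 4, 32}, right has 0 { }.
  Root 14: left subtree has 1 node {6}, right has 5 {33, 17, 18, 4, 32}.
    Root 4: left subtree has 3 nodes {33, 17, 18}, right has 1 {32}.
      Root 33: left subtree has 0 nodes { }, right has 2 {17, 18}.
        Root 18: left subtree has 1 node {17}, right has 0 { }.

34 14 6 4 33 18 17 32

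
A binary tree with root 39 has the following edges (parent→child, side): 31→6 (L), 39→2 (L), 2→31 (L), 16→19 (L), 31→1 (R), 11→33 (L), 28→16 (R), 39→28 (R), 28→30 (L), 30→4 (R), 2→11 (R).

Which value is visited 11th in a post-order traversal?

28

Post-order visits the left subtree, then the right subtree, then the node.
At 39: go left to 2.
  At 2: go left to 31.
    At 31: go left to 6.
      6 is a leaf — visit 6.
    At 31: go right to 1.
      1 is a leaf — visit 1.
    Visit 31.
  At 2: go right to 11.
    At 11: go left to 33.
      33 is a leaf — visit 33.
    At 11: no right child.
    Visit 11.
  Visit 2.
At 39: go right to 28.
  At 28: go left to 30.
    At 30: no left child.
    At 30: go right to 4.
      4 is a leaf — visit 4.
    Visit 30.
  At 28: go right to 16.
    At 16: go left to 19.
      19 is a leaf — visit 19.
    At 16: no right child.
    Visit 16.
  Visit 28.
Visit 39.
Full post-order sequence: 6, 1, 31, 33, 11, 2, 4, 30, 19, 16, 28, 39.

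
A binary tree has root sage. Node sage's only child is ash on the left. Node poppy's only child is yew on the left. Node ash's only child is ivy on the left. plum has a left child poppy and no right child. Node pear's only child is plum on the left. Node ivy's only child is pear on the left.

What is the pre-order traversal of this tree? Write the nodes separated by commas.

sage, ash, ivy, pear, plum, poppy, yew

Pre-order visits the node, then its left subtree, then its right subtree.
Visit sage.
At sage: go left to ash.
  Visit ash.
  At ash: go left to ivy.
    Visit ivy.
    At ivy: go left to pear.
      Visit pear.
      At pear: go left to plum.
        Visit plum.
        At plum: go left to poppy.
          Visit poppy.
          At poppy: go left to yew.
            yew is a leaf — visit yew.
          At poppy: no right child.
        At plum: no right child.
      At pear: no right child.
    At ivy: no right child.
  At ash: no right child.
At sage: no right child.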